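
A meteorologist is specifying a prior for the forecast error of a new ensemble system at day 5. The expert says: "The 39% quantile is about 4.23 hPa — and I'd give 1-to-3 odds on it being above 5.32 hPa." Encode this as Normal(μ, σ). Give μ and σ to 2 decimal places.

For Normal(μ,σ), the p-quantile is μ + z_p·σ. Here z_{0.39} = -0.2793, z_{0.75} = 0.6745.
So 4.23 = μ − 0.2793σ and 5.32 = μ + 0.6745σ.
Subtracting: σ = (5.32 − 4.23)/(0.6745 − (-0.2793)) = 1.14.
Then μ = 4.23 − (-0.2793)·1.14 = 4.55.

μ = 4.55, σ = 1.14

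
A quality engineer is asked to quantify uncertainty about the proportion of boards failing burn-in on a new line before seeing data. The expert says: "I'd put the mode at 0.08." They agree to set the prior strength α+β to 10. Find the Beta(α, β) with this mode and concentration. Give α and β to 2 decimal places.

For α,β > 1 the Beta mode is (α−1)/(α+β−2). With α+β = 10, the mode is (α−1)/8.
Set (α−1)/8 = 0.08 → α = 1 + 0.08·8 = 1.64.
β = 10 − α = 8.36.

α = 1.64, β = 8.36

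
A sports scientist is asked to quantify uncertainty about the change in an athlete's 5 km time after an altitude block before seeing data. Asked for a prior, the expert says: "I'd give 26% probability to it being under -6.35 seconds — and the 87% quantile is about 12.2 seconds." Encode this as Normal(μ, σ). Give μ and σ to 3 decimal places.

μ = 0.393, σ = 10.482

The p-quantile of Normal(μ,σ) is μ + z_p·σ, with z_{0.26} = -0.6433 and z_{0.87} = 1.126.
Eliminate σ: μ = (z₂·x₁ − z₁·x₂)/(z₂ − z₁) = (1.126·-6.35 − (-0.6433)·12.2)/1.77 = 0.393.
Then σ = (x₂ − x₁)/(z₂ − z₁) = (12.2 − -6.35)/1.77 = 10.482.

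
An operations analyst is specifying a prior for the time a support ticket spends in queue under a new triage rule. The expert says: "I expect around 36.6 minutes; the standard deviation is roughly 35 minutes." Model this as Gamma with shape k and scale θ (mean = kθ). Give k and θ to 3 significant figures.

k ≈ 1.09, θ ≈ 33.5

For Gamma(k, scale θ): mean = kθ, variance = kθ², so CV = 1/√k.
CV = SD/mean = 35/36.6 = 0.9563, hence k = 1/CV² = 1.09.
Then θ = mean/k = 36.6/1.09 = 33.5.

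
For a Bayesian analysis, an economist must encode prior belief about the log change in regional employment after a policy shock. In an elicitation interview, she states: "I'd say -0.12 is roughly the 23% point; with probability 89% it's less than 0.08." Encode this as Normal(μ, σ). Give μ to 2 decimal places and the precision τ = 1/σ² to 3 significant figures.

The p-quantile of Normal(μ,σ) is μ + z_p·σ, with z_{0.23} = -0.7388 and z_{0.89} = 1.227.
Eliminate σ: μ = (z₂·x₁ − z₁·x₂)/(z₂ − z₁) = (1.227·-0.12 − (-0.7388)·0.08)/1.965 = -0.04.
Then σ = (x₂ − x₁)/(z₂ − z₁) = (0.08 − -0.12)/1.965 = 0.10.
Precision τ = 1/σ² = 1/0.1018² = 96.6.

μ = -0.04, τ = 96.6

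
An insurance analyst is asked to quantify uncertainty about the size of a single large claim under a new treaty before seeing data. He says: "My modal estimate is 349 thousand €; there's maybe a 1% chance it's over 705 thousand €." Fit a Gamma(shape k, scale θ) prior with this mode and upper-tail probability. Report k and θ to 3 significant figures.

Gamma(k,θ) with k>1 has mode (k−1)θ, so θ = 349/(k−1).
Need P(X < 705) = 0.99 with θ tied to k this way. Start at k = 2, θ = 349: P(X<705) ≈ 0.599.
Too low — raise k to concentrate. Iterating converges to k ≈ 10.9.
Then θ = 349/(10.9−1) ≈ 35.2.

k ≈ 10.9, θ ≈ 35.2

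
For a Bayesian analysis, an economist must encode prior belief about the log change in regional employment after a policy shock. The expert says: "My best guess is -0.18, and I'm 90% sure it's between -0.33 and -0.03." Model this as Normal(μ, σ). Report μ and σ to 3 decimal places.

A symmetric 90% interval runs μ ± z·σ with z = 1.645.
Half-width = 0.15, so σ = 0.15/1.645 = 0.091.
μ is the stated best guess, -0.180.

μ = -0.180, σ = 0.091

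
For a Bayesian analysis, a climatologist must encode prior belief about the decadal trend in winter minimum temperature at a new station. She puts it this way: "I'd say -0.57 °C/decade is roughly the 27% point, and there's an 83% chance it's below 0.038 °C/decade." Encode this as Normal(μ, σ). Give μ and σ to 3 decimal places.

μ = -0.332, σ = 0.388

For Normal(μ,σ), the p-quantile is μ + z_p·σ. Here z_{0.27} = -0.6128, z_{0.83} = 0.9542.
So -0.57 = μ − 0.6128σ and 0.038 = μ + 0.9542σ.
Subtracting: σ = (0.038 − -0.57)/(0.9542 − (-0.6128)) = 0.388.
Then μ = -0.57 − (-0.6128)·0.388 = -0.332.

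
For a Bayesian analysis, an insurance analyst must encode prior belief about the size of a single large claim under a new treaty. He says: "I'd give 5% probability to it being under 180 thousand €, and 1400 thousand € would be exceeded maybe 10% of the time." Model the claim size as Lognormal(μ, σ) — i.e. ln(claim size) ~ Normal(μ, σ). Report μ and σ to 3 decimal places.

μ ≈ 6.346, σ ≈ 0.701

If T ~ Lognormal(μ,σ) then ln T ~ Normal(μ,σ), so the p-quantile of ln T is μ + z_p·σ.
ln(180) = 5.193 and ln(1400) = 7.244; z_{0.05} = -1.645, z_{0.9} = 1.282.
σ = (7.244 − 5.193)/(1.282 − (-1.645)) = 0.701.
μ = 5.193 − (-1.645)·0.701 = 6.346.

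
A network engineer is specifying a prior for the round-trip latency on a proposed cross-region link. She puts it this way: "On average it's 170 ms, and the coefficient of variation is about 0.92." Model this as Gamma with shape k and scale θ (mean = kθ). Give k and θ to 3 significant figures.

k ≈ 1.18, θ ≈ 144

For Gamma(k, scale θ): mean = kθ, variance = kθ², so CV = 1/√k.
CV = 0.92, hence k = 1/CV² = 1.18.
Then θ = mean/k = 170/1.18 = 144.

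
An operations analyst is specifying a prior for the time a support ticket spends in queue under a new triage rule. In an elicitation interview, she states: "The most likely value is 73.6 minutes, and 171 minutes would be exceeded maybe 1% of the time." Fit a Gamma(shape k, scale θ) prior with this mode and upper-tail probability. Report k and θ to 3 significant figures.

k ≈ 7.71, θ ≈ 11

Gamma(k,θ) with k>1 has mode (k−1)θ, so θ = 73.6/(k−1).
Need P(X < 171) = 0.99 with θ tied to k this way. Start at k = 2, θ = 73.6: P(X<171) ≈ 0.674.
Too low — raise k to concentrate. Iterating converges to k ≈ 7.71.
Then θ = 73.6/(7.71−1) ≈ 11.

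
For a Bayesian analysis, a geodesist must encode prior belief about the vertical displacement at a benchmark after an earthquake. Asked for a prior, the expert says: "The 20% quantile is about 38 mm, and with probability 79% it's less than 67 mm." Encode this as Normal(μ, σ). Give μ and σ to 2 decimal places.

μ = 52.81, σ = 17.60

The p-quantile of Normal(μ,σ) is μ + z_p·σ, with z_{0.2} = -0.8416 and z_{0.79} = 0.8064.
Eliminate σ: μ = (z₂·x₁ − z₁·x₂)/(z₂ − z₁) = (0.8064·38 − (-0.8416)·67)/1.648 = 52.81.
Then σ = (x₂ − x₁)/(z₂ − z₁) = (67 − 38)/1.648 = 17.60.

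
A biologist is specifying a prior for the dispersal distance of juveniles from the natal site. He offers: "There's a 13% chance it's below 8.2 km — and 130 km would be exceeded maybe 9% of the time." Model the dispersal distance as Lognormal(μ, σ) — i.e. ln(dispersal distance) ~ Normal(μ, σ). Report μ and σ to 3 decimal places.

μ ≈ 3.366, σ ≈ 1.120

If T ~ Lognormal(μ,σ) then ln T ~ Normal(μ,σ), so the p-quantile of ln T is μ + z_p·σ.
ln(8.2) = 2.104 and ln(130) = 4.868; z_{0.13} = -1.126, z_{0.91} = 1.341.
σ = (4.868 − 2.104)/(1.341 − (-1.126)) = 1.120.
μ = 2.104 − (-1.126)·1.120 = 3.366.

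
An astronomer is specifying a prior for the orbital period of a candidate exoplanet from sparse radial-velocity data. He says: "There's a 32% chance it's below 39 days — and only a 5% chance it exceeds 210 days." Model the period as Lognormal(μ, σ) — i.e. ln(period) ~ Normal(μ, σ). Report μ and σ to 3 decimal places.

If T ~ Lognormal(μ,σ) then ln T ~ Normal(μ,σ), so the p-quantile of ln T is μ + z_p·σ.
ln(39) = 3.664 and ln(210) = 5.347; z_{0.32} = -0.4677, z_{0.95} = 1.645.
σ = (5.347 − 3.664)/(1.645 − (-0.4677)) = 0.797.
μ = 3.664 − (-0.4677)·0.797 = 4.036.

μ ≈ 4.036, σ ≈ 0.797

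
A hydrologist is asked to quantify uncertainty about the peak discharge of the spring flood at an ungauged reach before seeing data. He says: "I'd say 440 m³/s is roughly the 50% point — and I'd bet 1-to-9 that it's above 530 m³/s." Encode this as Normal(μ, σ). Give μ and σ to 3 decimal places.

μ = 440.000, σ = 70.227

The p-quantile of Normal(μ,σ) is μ + z_p·σ, with z_{0.5} = 0 and z_{0.9} = 1.282.
Eliminate σ: μ = (z₂·x₁ − z₁·x₂)/(z₂ − z₁) = (1.282·440 − (0)·530)/1.282 = 440.000.
Then σ = (x₂ − x₁)/(z₂ − z₁) = (530 − 440)/1.282 = 70.227.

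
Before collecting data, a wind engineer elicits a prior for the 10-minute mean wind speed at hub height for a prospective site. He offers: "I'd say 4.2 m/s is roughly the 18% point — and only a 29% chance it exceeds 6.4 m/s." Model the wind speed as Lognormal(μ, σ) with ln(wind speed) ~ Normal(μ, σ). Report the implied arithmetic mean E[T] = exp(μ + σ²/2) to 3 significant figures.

If T ~ Lognormal(μ,σ) then ln T ~ Normal(μ,σ), so the p-quantile of ln T is μ + z_p·σ.
ln(4.2) = 1.435 and ln(6.4) = 1.856; z_{0.18} = -0.9154, z_{0.71} = 0.5534.
σ = (1.856 − 1.435)/(0.5534 − (-0.9154)) = 0.287.
μ = 1.435 − (-0.9154)·0.287 = 1.698.
E[T] = exp(μ + σ²/2) = exp(1.698 + 0.0411) = 5.69 m/s.

E[T] ≈ 5.69 m/s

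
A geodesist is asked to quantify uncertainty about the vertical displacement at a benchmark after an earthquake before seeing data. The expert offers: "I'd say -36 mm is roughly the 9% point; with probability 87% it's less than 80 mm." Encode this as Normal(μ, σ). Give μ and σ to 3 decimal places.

For Normal(μ,σ), the p-quantile is μ + z_p·σ. Here z_{0.09} = -1.341, z_{0.87} = 1.126.
So -36 = μ − 1.341σ and 80 = μ + 1.126σ.
Subtracting: σ = (80 − -36)/(1.126 − (-1.341)) = 47.018.
Then μ = -36 − (-1.341)·47.018 = 27.039.

μ = 27.039, σ = 47.018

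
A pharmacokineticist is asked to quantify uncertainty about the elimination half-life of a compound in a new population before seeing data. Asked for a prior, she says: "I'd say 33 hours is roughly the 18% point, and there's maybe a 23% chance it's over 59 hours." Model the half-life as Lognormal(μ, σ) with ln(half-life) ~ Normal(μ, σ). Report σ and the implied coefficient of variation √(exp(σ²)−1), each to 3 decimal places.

σ ≈ 0.351, CV ≈ 0.362

If T ~ Lognormal(μ,σ) then ln T ~ Normal(μ,σ), so the p-quantile of ln T is μ + z_p·σ.
ln(33) = 3.497 and ln(59) = 4.078; z_{0.18} = -0.9154, z_{0.77} = 0.7388.
σ = (4.078 − 3.497)/(0.7388 − (-0.9154)) = 0.351.
μ = 3.497 − (-0.9154)·0.351 = 3.818.
CV = √(exp(σ²)−1) = √(exp(0.1234)−1) = 0.362.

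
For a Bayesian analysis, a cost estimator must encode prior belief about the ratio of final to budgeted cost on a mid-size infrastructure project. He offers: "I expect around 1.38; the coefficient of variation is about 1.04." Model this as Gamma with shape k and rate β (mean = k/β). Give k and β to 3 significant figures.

k ≈ 0.925, β ≈ 0.67

For Gamma(k, rate β): mean = k/β, variance = k/β², so CV = 1/√k.
CV = 1.04, hence k = 1/CV² = 0.925.
Then β = k/mean = 0.925/1.38 = 0.67.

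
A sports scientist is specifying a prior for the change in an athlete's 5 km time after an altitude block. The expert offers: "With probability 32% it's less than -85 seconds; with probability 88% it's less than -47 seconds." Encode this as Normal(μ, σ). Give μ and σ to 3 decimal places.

For Normal(μ,σ), the p-quantile is μ + z_p·σ. Here z_{0.32} = -0.4677, z_{0.88} = 1.175.
So -85 = μ − 0.4677σ and -47 = μ + 1.175σ.
Subtracting: σ = (-47 − -85)/(1.175 − (-0.4677)) = 23.133.
Then μ = -85 − (-0.4677)·23.133 = -74.181.

μ = -74.181, σ = 23.133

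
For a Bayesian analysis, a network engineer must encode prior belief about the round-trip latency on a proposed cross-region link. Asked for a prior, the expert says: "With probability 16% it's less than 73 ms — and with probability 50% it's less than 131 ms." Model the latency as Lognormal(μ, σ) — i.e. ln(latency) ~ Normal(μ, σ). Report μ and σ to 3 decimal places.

If T ~ Lognormal(μ,σ) then ln T ~ Normal(μ,σ), so the p-quantile of ln T is μ + z_p·σ.
ln(73) = 4.29 and ln(131) = 4.875; z_{0.16} = -0.9945, z_{0.5} = 0.
σ = (4.875 − 4.29)/(0 − (-0.9945)) = 0.588.
μ = 4.29 − (-0.9945)·0.588 = 4.875.

μ ≈ 4.875, σ ≈ 0.588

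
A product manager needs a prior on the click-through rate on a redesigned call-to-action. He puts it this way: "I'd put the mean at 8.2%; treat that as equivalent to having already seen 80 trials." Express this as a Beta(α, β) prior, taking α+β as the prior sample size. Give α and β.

Under the effective-sample-size interpretation, Beta(α, β) has prior mean α/(α+β) and prior sample size α+β.
So α+β = 80 and α/(α+β) = 0.082, giving α = 0.082·80 = 6.56 and β = 80 − 6.56 = 73.44.

α = 6.56, β = 73.44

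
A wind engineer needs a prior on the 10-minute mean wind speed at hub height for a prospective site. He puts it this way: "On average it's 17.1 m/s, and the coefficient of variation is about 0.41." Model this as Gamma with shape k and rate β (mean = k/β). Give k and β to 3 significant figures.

k ≈ 5.95, β ≈ 0.348

For Gamma(k, rate β): mean = k/β, variance = k/β², so CV = 1/√k.
CV = 0.41, hence k = 1/CV² = 5.95.
Then β = k/mean = 5.95/17.1 = 0.348.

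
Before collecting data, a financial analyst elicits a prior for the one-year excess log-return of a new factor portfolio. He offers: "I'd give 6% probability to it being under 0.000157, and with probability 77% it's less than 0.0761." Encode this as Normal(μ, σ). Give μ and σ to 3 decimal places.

μ = 0.052, σ = 0.033

The p-quantile of Normal(μ,σ) is μ + z_p·σ, with z_{0.06} = -1.555 and z_{0.77} = 0.7388.
Eliminate σ: μ = (z₂·x₁ − z₁·x₂)/(z₂ − z₁) = (0.7388·0.000157 − (-1.555)·0.0761)/2.294 = 0.052.
Then σ = (x₂ − x₁)/(z₂ − z₁) = (0.0761 − 0.000157)/2.294 = 0.033.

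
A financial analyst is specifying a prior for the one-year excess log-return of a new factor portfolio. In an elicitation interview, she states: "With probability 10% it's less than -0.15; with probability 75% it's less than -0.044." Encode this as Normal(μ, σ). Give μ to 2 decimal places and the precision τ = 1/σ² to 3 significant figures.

The p-quantile of Normal(μ,σ) is μ + z_p·σ, with z_{0.1} = -1.282 and z_{0.75} = 0.6745.
Eliminate σ: μ = (z₂·x₁ − z₁·x₂)/(z₂ − z₁) = (0.6745·-0.15 − (-1.282)·-0.044)/1.956 = -0.08.
Then σ = (x₂ − x₁)/(z₂ − z₁) = (-0.044 − -0.15)/1.956 = 0.05.
Precision τ = 1/σ² = 1/0.05419² = 341.

μ = -0.08, τ = 341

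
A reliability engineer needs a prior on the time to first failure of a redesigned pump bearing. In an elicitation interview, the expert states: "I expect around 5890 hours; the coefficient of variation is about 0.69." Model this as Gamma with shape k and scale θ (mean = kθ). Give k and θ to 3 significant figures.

k ≈ 2.1, θ ≈ 2800

For Gamma(k, scale θ): mean = kθ, variance = kθ², so CV = 1/√k.
CV = 0.69, hence k = 1/CV² = 2.1.
Then θ = mean/k = 5890/2.1 = 2800.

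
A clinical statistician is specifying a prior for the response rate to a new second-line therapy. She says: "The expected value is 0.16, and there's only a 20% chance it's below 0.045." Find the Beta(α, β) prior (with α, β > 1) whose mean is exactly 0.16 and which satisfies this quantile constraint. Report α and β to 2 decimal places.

α ≈ 1.08, β ≈ 5.65

With mean 0.16 fixed, write α = 0.16s, β = 0.84s where s = α+β.
Need P(θ < 0.045) = 0.2 under Beta(0.16s, 0.84s). Normal approximation: (q−m)/√(m(1−m)/s) ≈ z_{0.2} = -0.842, so s ≈ 0.16·0.84·(-0.842)²/(0.045−0.16)² = 7.2.
At s = 7.2: P(θ<0.045) ≈ 0.187. Adjusting to match 0.2 gives s ≈ 6.73.
So α = 0.16·6.73 ≈ 1.08, β = 0.84·6.73 ≈ 5.65.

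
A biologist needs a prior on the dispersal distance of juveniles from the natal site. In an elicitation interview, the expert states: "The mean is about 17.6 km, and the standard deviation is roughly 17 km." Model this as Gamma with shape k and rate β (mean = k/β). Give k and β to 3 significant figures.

k ≈ 1.07, β ≈ 0.0609

For Gamma(k, rate β): mean = k/β, variance = k/β², so CV = 1/√k.
CV = SD/mean = 17/17.6 = 0.9659, hence k = 1/CV² = 1.07.
Then β = k/mean = 1.07/17.6 = 0.0609.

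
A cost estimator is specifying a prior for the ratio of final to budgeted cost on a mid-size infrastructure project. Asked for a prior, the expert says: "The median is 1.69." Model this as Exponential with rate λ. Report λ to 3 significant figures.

Exponential median = ln 2 / λ, so λ = ln 2 / 1.69 = 0.41.

λ ≈ 0.41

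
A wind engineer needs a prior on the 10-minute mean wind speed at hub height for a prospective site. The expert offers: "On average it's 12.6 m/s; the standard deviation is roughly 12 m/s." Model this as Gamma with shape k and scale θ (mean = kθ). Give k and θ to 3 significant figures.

For Gamma(k, scale θ): mean = kθ, variance = kθ², so CV = 1/√k.
CV = SD/mean = 12/12.6 = 0.9524, hence k = 1/CV² = 1.1.
Then θ = mean/k = 12.6/1.1 = 11.4.

k ≈ 1.1, θ ≈ 11.4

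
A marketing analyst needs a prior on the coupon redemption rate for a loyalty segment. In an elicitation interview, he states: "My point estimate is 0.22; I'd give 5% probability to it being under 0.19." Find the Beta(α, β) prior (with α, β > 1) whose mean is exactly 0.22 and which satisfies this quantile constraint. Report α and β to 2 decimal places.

α ≈ 108.47, β ≈ 384.57

With mean 0.22 fixed, write α = 0.22s, β = 0.78s where s = α+β.
Need P(θ < 0.19) = 0.05 under Beta(0.22s, 0.78s). Normal approximation: (q−m)/√(m(1−m)/s) ≈ z_{0.05} = -1.64, so s ≈ 0.22·0.78·(-1.64)²/(0.19−0.22)² = 515.9.
At s = 515.9: P(θ<0.19) ≈ 0.046. Adjusting to match 0.05 gives s ≈ 493.04.
So α = 0.22·493.04 ≈ 108.47, β = 0.78·493.04 ≈ 384.57.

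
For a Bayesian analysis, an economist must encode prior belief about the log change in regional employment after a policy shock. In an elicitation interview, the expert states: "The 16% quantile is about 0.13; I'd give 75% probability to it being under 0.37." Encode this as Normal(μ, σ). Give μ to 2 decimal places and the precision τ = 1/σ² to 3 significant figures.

For Normal(μ,σ), the p-quantile is μ + z_p·σ. Here z_{0.16} = -0.9945, z_{0.75} = 0.6745.
So 0.13 = μ − 0.9945σ and 0.37 = μ + 0.6745σ.
Subtracting: σ = (0.37 − 0.13)/(0.6745 − (-0.9945)) = 0.14.
Then μ = 0.13 − (-0.9945)·0.14 = 0.27.
Precision τ = 1/σ² = 1/0.1438² = 48.4.

μ = 0.27, τ = 48.4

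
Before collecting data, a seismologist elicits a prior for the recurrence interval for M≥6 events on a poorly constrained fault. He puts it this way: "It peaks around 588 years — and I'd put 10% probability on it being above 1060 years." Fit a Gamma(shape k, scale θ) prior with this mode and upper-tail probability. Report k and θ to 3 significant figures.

Gamma(k,θ) with k>1 has mode (k−1)θ, so θ = 588/(k−1).
Need P(X < 1060) = 0.9 with θ tied to k this way. Start at k = 2, θ = 588: P(X<1060) ≈ 0.538.
Too low — raise k to concentrate. Iterating converges to k ≈ 6.48.
Then θ = 588/(6.48−1) ≈ 107.

k ≈ 6.48, θ ≈ 107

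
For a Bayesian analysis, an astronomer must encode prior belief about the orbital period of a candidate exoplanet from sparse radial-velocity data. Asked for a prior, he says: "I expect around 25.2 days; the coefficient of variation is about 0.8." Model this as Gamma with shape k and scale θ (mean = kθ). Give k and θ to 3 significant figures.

k ≈ 1.56, θ ≈ 16.1

For Gamma(k, scale θ): mean = kθ, variance = kθ², so CV = 1/√k.
CV = 0.8, hence k = 1/CV² = 1.56.
Then θ = mean/k = 25.2/1.56 = 16.1.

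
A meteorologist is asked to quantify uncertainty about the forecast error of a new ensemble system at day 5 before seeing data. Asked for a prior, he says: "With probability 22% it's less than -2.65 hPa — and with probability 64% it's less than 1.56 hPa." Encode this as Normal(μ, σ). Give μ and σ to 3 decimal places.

The p-quantile of Normal(μ,σ) is μ + z_p·σ, with z_{0.22} = -0.7722 and z_{0.64} = 0.3585.
Eliminate σ: μ = (z₂·x₁ − z₁·x₂)/(z₂ − z₁) = (0.3585·-2.65 − (-0.7722)·1.56)/1.131 = 0.225.
Then σ = (x₂ − x₁)/(z₂ − z₁) = (1.56 − -2.65)/1.131 = 3.724.

μ = 0.225, σ = 3.724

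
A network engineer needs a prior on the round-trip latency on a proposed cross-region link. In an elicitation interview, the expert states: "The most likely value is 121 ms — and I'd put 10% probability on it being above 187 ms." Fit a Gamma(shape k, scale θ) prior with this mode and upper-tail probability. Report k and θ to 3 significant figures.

Gamma(k,θ) with k>1 has mode (k−1)θ, so θ = 121/(k−1).
Need P(X < 187) = 0.9 with θ tied to k this way. Start at k = 2, θ = 121: P(X<187) ≈ 0.457.
Too low — raise k to concentrate. Iterating converges to k ≈ 10.9.
Then θ = 121/(10.9−1) ≈ 12.3.

k ≈ 10.9, θ ≈ 12.3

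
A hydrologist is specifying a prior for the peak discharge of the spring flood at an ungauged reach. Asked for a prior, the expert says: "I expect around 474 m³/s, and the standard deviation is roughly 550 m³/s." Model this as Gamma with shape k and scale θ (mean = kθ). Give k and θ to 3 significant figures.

k ≈ 0.743, θ ≈ 638

For Gamma(k, scale θ): mean = kθ, variance = kθ², so CV = 1/√k.
CV = SD/mean = 550/474 = 1.16, hence k = 1/CV² = 0.743.
Then θ = mean/k = 474/0.743 = 638.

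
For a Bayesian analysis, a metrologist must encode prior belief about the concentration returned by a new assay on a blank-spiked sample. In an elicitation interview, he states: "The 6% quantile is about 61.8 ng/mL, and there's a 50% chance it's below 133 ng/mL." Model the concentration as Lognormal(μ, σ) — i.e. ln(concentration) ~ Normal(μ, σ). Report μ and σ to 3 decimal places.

μ ≈ 4.890, σ ≈ 0.493

If T ~ Lognormal(μ,σ) then ln T ~ Normal(μ,σ), so the p-quantile of ln T is μ + z_p·σ.
ln(61.8) = 4.124 and ln(133) = 4.89; z_{0.06} = -1.555, z_{0.5} = 0.
σ = (4.89 − 4.124)/(0 − (-1.555)) = 0.493.
μ = 4.124 − (-1.555)·0.493 = 4.890.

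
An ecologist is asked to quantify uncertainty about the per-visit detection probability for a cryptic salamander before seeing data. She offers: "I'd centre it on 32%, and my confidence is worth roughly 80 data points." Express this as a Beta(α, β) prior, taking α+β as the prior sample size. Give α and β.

Under the effective-sample-size interpretation, Beta(α, β) has prior mean α/(α+β) and prior sample size α+β.
So α+β = 80 and α/(α+β) = 0.32, giving α = 0.32·80 = 25.6 and β = 80 − 25.6 = 54.4.

α = 25.6, β = 54.4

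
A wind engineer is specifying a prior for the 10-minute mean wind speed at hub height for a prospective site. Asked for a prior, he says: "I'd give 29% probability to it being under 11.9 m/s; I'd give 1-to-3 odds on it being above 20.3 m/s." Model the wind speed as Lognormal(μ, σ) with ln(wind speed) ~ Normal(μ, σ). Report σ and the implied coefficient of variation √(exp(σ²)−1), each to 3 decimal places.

If T ~ Lognormal(μ,σ) then ln T ~ Normal(μ,σ), so the p-quantile of ln T is μ + z_p·σ.
ln(11.9) = 2.477 and ln(20.3) = 3.011; z_{0.29} = -0.5534, z_{0.75} = 0.6745.
σ = (3.011 − 2.477)/(0.6745 − (-0.5534)) = 0.435.
μ = 2.477 − (-0.5534)·0.435 = 2.717.
CV = √(exp(σ²)−1) = √(exp(0.1892)−1) = 0.456.

σ ≈ 0.435, CV ≈ 0.456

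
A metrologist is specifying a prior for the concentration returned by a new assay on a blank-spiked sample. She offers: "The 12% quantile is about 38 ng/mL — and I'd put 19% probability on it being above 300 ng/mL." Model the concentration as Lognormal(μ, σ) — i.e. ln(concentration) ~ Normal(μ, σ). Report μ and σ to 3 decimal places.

If T ~ Lognormal(μ,σ) then ln T ~ Normal(μ,σ), so the p-quantile of ln T is μ + z_p·σ.
ln(38) = 3.638 and ln(300) = 5.704; z_{0.12} = -1.175, z_{0.81} = 0.8779.
σ = (5.704 − 3.638)/(0.8779 − (-1.175)) = 1.006.
μ = 3.638 − (-1.175)·1.006 = 4.820.

μ ≈ 4.820, σ ≈ 1.006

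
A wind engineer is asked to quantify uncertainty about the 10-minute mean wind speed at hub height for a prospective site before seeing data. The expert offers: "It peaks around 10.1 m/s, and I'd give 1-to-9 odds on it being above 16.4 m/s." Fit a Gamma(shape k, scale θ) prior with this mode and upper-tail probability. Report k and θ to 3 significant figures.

Gamma(k,θ) with k>1 has mode (k−1)θ, so θ = 10.1/(k−1).
Need P(X < 16.4) = 0.9 with θ tied to k this way. Start at k = 2, θ = 10.1: P(X<16.4) ≈ 0.483.
Too low — raise k to concentrate. Iterating converges to k ≈ 9.01.
Then θ = 10.1/(9.01−1) ≈ 1.26.

k ≈ 9.01, θ ≈ 1.26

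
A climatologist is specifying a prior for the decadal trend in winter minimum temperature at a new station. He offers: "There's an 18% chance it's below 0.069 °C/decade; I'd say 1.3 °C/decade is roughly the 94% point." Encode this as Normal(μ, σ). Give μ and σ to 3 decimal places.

μ = 0.525, σ = 0.498

The p-quantile of Normal(μ,σ) is μ + z_p·σ, with z_{0.18} = -0.9154 and z_{0.94} = 1.555.
Eliminate σ: μ = (z₂·x₁ − z₁·x₂)/(z₂ − z₁) = (1.555·0.069 − (-0.9154)·1.3)/2.47 = 0.525.
Then σ = (x₂ − x₁)/(z₂ − z₁) = (1.3 − 0.069)/2.47 = 0.498.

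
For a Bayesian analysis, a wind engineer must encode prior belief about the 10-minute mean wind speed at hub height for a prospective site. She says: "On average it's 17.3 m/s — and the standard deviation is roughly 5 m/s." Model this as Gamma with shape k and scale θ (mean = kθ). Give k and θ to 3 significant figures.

k ≈ 12, θ ≈ 1.45

For Gamma(k, scale θ): mean = kθ, variance = kθ², so CV = 1/√k.
CV = SD/mean = 5/17.3 = 0.289, hence k = 1/CV² = 12.
Then θ = mean/k = 17.3/12 = 1.45.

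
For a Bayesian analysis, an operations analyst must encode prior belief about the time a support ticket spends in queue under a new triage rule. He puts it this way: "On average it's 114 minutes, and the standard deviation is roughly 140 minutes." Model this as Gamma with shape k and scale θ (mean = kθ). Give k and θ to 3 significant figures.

For Gamma(k, scale θ): mean = kθ, variance = kθ², so CV = 1/√k.
CV = SD/mean = 140/114 = 1.228, hence k = 1/CV² = 0.663.
Then θ = mean/k = 114/0.663 = 172.

k ≈ 0.663, θ ≈ 172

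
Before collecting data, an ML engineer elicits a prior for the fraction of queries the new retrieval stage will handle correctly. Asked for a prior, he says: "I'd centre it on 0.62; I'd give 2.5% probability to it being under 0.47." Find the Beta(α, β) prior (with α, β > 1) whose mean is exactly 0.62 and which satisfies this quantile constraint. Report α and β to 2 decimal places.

α ≈ 25.92, β ≈ 15.89

With mean 0.62 fixed, write α = 0.62s, β = 0.38s where s = α+β.
Need P(θ < 0.47) = 0.025 under Beta(0.62s, 0.38s). Normal approximation: (q−m)/√(m(1−m)/s) ≈ z_{0.025} = -1.96, so s ≈ 0.62·0.38·(-1.96)²/(0.47−0.62)² = 40.2.
At s = 40.2: P(θ<0.47) ≈ 0.027. Adjusting to match 0.025 gives s ≈ 41.81.
So α = 0.62·41.81 ≈ 25.92, β = 0.38·41.81 ≈ 15.89.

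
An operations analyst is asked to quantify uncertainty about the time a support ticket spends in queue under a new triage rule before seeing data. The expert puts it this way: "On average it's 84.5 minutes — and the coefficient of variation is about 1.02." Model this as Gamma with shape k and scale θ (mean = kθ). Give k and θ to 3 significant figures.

For Gamma(k, scale θ): mean = kθ, variance = kθ², so CV = 1/√k.
CV = 1.02, hence k = 1/CV² = 0.961.
Then θ = mean/k = 84.5/0.961 = 87.9.

k ≈ 0.961, θ ≈ 87.9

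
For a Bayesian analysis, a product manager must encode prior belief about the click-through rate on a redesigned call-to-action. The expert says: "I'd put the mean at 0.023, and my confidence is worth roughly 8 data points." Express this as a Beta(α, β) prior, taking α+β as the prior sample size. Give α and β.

α = 0.184, β = 7.816

Under the effective-sample-size interpretation, Beta(α, β) has prior mean α/(α+β) and prior sample size α+β.
So α+β = 8 and α/(α+β) = 0.023, giving α = 0.023·8 = 0.184 and β = 8 − 0.184 = 7.816.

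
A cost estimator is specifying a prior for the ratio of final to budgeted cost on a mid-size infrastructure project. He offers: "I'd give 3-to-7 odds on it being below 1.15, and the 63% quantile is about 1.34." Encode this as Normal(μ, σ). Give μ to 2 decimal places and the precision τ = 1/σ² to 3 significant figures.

μ = 1.27, τ = 20.3

For Normal(μ,σ), the p-quantile is μ + z_p·σ. Here z_{0.3} = -0.5244, z_{0.63} = 0.3319.
So 1.15 = μ − 0.5244σ and 1.34 = μ + 0.3319σ.
Subtracting: σ = (1.34 − 1.15)/(0.3319 − (-0.5244)) = 0.22.
Then μ = 1.15 − (-0.5244)·0.22 = 1.27.
Precision τ = 1/σ² = 1/0.2219² = 20.3.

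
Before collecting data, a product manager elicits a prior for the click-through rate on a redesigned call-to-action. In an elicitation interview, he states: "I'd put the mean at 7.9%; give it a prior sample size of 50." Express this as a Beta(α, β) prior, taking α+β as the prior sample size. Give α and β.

α = 3.95, β = 46.05

Under the effective-sample-size interpretation, Beta(α, β) has prior mean α/(α+β) and prior sample size α+β.
So α+β = 50 and α/(α+β) = 0.079, giving α = 0.079·50 = 3.95 and β = 50 − 3.95 = 46.05.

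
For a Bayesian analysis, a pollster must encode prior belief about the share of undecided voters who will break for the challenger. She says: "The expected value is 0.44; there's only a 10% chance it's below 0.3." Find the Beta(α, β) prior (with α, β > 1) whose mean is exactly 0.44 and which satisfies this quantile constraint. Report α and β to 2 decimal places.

With mean 0.44 fixed, write α = 0.44s, β = 0.56s where s = α+β.
Need P(θ < 0.3) = 0.1 under Beta(0.44s, 0.56s). Normal approximation: (q−m)/√(m(1−m)/s) ≈ z_{0.1} = -1.28, so s ≈ 0.44·0.56·(-1.28)²/(0.3−0.44)² = 20.6.
At s = 20.6: P(θ<0.3) ≈ 0.096. Adjusting to match 0.1 gives s ≈ 19.88.
So α = 0.44·19.88 ≈ 8.75, β = 0.56·19.88 ≈ 11.13.

α ≈ 8.75, β ≈ 11.13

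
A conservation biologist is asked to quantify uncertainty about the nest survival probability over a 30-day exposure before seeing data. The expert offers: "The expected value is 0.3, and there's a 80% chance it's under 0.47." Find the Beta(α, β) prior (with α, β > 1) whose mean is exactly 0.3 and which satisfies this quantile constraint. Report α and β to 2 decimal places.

α ≈ 1.39, β ≈ 3.24

With mean 0.3 fixed, write α = 0.3s, β = 0.7s where s = α+β.
Need P(θ < 0.47) = 0.8 under Beta(0.3s, 0.7s). Normal approximation: (q−m)/√(m(1−m)/s) ≈ z_{0.8} = 0.842, so s ≈ 0.3·0.7·(0.842)²/(0.47−0.3)² = 5.1.
At s = 5.1: P(θ<0.47) ≈ 0.810. Adjusting to match 0.8 gives s ≈ 4.62.
So α = 0.3·4.62 ≈ 1.39, β = 0.7·4.62 ≈ 3.24.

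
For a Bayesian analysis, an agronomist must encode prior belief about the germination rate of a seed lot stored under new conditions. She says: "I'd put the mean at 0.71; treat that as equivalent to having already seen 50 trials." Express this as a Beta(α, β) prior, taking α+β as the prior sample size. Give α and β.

α = 35.5, β = 14.5

Under the effective-sample-size interpretation, Beta(α, β) has prior mean α/(α+β) and prior sample size α+β.
So α+β = 50 and α/(α+β) = 0.71, giving α = 0.71·50 = 35.5 and β = 50 − 35.5 = 14.5.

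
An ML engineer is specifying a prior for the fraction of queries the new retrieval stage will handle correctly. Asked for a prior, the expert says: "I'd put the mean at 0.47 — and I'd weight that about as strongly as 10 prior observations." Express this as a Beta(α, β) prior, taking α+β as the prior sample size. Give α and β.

α = 4.7, β = 5.3

Under the effective-sample-size interpretation, Beta(α, β) has prior mean α/(α+β) and prior sample size α+β.
So α+β = 10 and α/(α+β) = 0.47, giving α = 0.47·10 = 4.7 and β = 10 − 4.7 = 5.3.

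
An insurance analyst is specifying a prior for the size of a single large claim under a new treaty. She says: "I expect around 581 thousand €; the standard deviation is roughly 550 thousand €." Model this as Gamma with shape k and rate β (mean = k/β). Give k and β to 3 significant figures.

k ≈ 1.12, β ≈ 0.00192

For Gamma(k, rate β): mean = k/β, variance = k/β², so CV = 1/√k.
CV = SD/mean = 550/581 = 0.9466, hence k = 1/CV² = 1.12.
Then β = k/mean = 1.12/581 = 0.00192.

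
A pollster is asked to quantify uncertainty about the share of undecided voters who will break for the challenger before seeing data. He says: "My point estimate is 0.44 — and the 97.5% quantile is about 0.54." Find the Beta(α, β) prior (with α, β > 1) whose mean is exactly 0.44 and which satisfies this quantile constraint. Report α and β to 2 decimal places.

α ≈ 42.02, β ≈ 53.48

With mean 0.44 fixed, write α = 0.44s, β = 0.56s where s = α+β.
Need P(θ < 0.54) = 0.975 under Beta(0.44s, 0.56s). Normal approximation: (q−m)/√(m(1−m)/s) ≈ z_{0.975} = 1.96, so s ≈ 0.44·0.56·(1.96)²/(0.54−0.44)² = 94.7.
At s = 94.7: P(θ<0.54) ≈ 0.974. Adjusting to match 0.975 gives s ≈ 95.50.
So α = 0.44·95.50 ≈ 42.02, β = 0.56·95.50 ≈ 53.48.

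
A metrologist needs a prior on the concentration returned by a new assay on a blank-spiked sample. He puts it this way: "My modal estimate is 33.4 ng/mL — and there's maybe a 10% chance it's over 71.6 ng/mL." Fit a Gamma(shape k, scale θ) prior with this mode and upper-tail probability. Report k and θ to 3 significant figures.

Gamma(k,θ) with k>1 has mode (k−1)θ, so θ = 33.4/(k−1).
Need P(X < 71.6) = 0.9 with θ tied to k this way. Start at k = 2, θ = 33.4: P(X<71.6) ≈ 0.631.
Too low — raise k to concentrate. Iterating converges to k ≈ 4.31.
Then θ = 33.4/(4.31−1) ≈ 10.1.

k ≈ 4.31, θ ≈ 10.1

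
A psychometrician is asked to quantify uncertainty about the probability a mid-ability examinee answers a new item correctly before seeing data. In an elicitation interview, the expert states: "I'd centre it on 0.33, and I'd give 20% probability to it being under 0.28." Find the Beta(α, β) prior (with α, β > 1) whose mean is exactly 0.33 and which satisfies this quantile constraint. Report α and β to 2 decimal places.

With mean 0.33 fixed, write α = 0.33s, β = 0.67s where s = α+β.
Need P(θ < 0.28) = 0.2 under Beta(0.33s, 0.67s). Normal approximation: (q−m)/√(m(1−m)/s) ≈ z_{0.2} = -0.842, so s ≈ 0.33·0.67·(-0.842)²/(0.28−0.33)² = 62.6.
At s = 62.6: P(θ<0.28) ≈ 0.203. Adjusting to match 0.2 gives s ≈ 63.89.
So α = 0.33·63.89 ≈ 21.08, β = 0.67·63.89 ≈ 42.81.

α ≈ 21.08, β ≈ 42.81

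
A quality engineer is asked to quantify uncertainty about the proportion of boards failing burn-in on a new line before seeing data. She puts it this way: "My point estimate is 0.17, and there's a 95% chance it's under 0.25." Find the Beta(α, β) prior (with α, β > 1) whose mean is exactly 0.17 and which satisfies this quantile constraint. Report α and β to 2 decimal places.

α ≈ 11.45, β ≈ 55.90

With mean 0.17 fixed, write α = 0.17s, β = 0.83s where s = α+β.
Need P(θ < 0.25) = 0.95 under Beta(0.17s, 0.83s). Normal approximation: (q−m)/√(m(1−m)/s) ≈ z_{0.95} = 1.64, so s ≈ 0.17·0.83·(1.64)²/(0.25−0.17)² = 59.6.
At s = 59.6: P(θ<0.25) ≈ 0.940. Adjusting to match 0.95 gives s ≈ 67.36.
So α = 0.17·67.36 ≈ 11.45, β = 0.83·67.36 ≈ 55.90.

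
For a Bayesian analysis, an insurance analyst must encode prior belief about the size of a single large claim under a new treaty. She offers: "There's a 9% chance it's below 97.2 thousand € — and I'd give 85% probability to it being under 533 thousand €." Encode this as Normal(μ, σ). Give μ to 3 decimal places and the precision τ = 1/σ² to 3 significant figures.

The p-quantile of Normal(μ,σ) is μ + z_p·σ, with z_{0.09} = -1.341 and z_{0.85} = 1.036.
Eliminate σ: μ = (z₂·x₁ − z₁·x₂)/(z₂ − z₁) = (1.036·97.2 − (-1.341)·533)/2.377 = 342.995.
Then σ = (x₂ − x₁)/(z₂ − z₁) = (533 − 97.2)/2.377 = 183.326.
Precision τ = 1/σ² = 1/183.3² = 2.98e-05.

μ = 342.995, τ = 2.98e-05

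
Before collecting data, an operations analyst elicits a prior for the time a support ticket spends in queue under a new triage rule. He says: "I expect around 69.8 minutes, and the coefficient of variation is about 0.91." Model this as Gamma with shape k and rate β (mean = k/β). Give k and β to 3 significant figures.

For Gamma(k, rate β): mean = k/β, variance = k/β², so CV = 1/√k.
CV = 0.91, hence k = 1/CV² = 1.21.
Then β = k/mean = 1.21/69.8 = 0.0173.

k ≈ 1.21, β ≈ 0.0173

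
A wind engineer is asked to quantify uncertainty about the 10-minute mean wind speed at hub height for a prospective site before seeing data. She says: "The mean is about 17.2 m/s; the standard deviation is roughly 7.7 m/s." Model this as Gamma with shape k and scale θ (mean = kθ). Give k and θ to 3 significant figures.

k ≈ 4.99, θ ≈ 3.45

For Gamma(k, scale θ): mean = kθ, variance = kθ², so CV = 1/√k.
CV = SD/mean = 7.7/17.2 = 0.4477, hence k = 1/CV² = 4.99.
Then θ = mean/k = 17.2/4.99 = 3.45.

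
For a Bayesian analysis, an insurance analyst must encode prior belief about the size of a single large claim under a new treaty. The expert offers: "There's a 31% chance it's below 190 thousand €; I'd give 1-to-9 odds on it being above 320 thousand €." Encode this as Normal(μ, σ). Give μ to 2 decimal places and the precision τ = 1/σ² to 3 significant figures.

μ = 226.27, τ = 0.000187

For Normal(μ,σ), the p-quantile is μ + z_p·σ. Here z_{0.31} = -0.4959, z_{0.9} = 1.282.
So 190 = μ − 0.4959σ and 320 = μ + 1.282σ.
Subtracting: σ = (320 − 190)/(1.282 − (-0.4959)) = 73.14.
Then μ = 190 − (-0.4959)·73.14 = 226.27.
Precision τ = 1/σ² = 1/73.14² = 0.000187.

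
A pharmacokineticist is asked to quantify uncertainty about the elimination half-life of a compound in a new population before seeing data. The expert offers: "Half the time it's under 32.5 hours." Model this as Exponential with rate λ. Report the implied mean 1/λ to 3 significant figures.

Exponential median = ln 2 / λ, so λ = ln 2 / 32.5 = 0.0213.
Mean = 1/λ = 46.9 hours.

mean ≈ 46.9 hours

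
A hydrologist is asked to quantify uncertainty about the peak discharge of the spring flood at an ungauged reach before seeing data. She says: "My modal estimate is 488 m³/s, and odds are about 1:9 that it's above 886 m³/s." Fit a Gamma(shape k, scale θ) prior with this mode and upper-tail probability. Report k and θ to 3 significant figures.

Gamma(k,θ) with k>1 has mode (k−1)θ, so θ = 488/(k−1).
Need P(X < 886) = 0.9 with θ tied to k this way. Start at k = 2, θ = 488: P(X<886) ≈ 0.542.
Too low — raise k to concentrate. Iterating converges to k ≈ 6.36.
Then θ = 488/(6.36−1) ≈ 91.1.

k ≈ 6.36, θ ≈ 91.1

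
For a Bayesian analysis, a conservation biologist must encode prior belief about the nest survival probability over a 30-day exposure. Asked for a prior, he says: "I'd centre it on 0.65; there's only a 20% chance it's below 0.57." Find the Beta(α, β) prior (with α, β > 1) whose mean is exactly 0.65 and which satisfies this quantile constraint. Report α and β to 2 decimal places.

α ≈ 15.91, β ≈ 8.57

With mean 0.65 fixed, write α = 0.65s, β = 0.35s where s = α+β.
Need P(θ < 0.57) = 0.2 under Beta(0.65s, 0.35s). Normal approximation: (q−m)/√(m(1−m)/s) ≈ z_{0.2} = -0.842, so s ≈ 0.65·0.35·(-0.842)²/(0.57−0.65)² = 25.2.
At s = 25.2: P(θ<0.57) ≈ 0.197. Adjusting to match 0.2 gives s ≈ 24.48.
So α = 0.65·24.48 ≈ 15.91, β = 0.35·24.48 ≈ 8.57.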